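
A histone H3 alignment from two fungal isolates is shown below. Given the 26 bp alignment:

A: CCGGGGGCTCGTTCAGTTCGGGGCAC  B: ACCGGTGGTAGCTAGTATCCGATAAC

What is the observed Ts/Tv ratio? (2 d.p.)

Transitions are A↔G and C↔T; transversions are all other mismatches.
Transitions: 3. Transversions: 11.
R = 3/11 = 0.272727… ≈ 0.27 (to 2 d.p.).

0.27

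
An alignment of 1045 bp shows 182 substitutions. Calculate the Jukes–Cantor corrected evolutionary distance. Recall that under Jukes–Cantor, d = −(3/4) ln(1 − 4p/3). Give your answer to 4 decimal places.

0.1982

p = 182/1045 ≈ 0.174163.
d = −(3/4) ln(1 − 4p/3) = −0.75 ln(1 − 0.232217) = −0.75 ln(0.767783)
  = −0.75 × (-0.264248) = 0.198186 substitutions/site.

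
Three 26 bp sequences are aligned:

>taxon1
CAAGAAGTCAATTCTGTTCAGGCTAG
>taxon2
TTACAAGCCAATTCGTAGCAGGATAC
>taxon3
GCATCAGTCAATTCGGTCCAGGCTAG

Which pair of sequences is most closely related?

taxon1 and taxon3

taxon1–taxon2: 10/26 differ, p = 0.385, d = 0.539.
taxon1–taxon3: 6/26 differ, p = 0.231, d = 0.276.
taxon2–taxon3: 10/26 differ, p = 0.385, d = 0.539.
The smallest distance is between taxon1 and taxon3.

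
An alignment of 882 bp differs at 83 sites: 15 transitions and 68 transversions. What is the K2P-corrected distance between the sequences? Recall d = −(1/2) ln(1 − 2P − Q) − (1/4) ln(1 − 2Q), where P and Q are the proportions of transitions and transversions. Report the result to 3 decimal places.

0.101

P = 15/882 ≈ 0.017007 and Q = 68/882 ≈ 0.077098.
Under the Kimura two-parameter model, d = −½ ln(1 − 2P − Q) − ¼ ln(1 − 2Q).
1 − 2P − Q = 0.888888, giving −½ ln(0.888888) = 0.058892.
1 − 2Q = 0.845804, giving −¼ ln(0.845804) = 0.041867.
d = 0.058892 + 0.041867 = 0.100759.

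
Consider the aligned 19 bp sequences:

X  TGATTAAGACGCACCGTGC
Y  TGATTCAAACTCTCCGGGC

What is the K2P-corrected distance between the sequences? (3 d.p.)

Of 19 sites, 1 differences are transitions and 4 are transversions, so P = 1/19 ≈ 0.052632 and Q = 4/19 ≈ 0.210526.
Under the Kimura two-parameter model, d = −½ ln(1 − 2P − Q) − ¼ ln(1 − 2Q).
1 − 2P − Q = 0.68421, giving −½ ln(0.68421) = 0.189745.
1 − 2Q = 0.578948, giving −¼ ln(0.578948) = 0.136636.
d = 0.189745 + 0.136636 = 0.326381.

0.326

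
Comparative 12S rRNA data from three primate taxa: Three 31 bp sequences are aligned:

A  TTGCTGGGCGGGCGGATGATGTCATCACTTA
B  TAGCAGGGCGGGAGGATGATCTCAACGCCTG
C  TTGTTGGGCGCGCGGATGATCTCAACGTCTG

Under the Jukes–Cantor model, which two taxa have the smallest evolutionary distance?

B and C

A–B: 8/31 differ, p = 0.258, d = 0.316.
A–C: 8/31 differ, p = 0.258, d = 0.316.
B–C: 6/31 differ, p = 0.194, d = 0.224.
The smallest distance is between B and C.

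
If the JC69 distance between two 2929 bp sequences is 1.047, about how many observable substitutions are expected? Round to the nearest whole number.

1653

Invert JC69: p = (3/4)(1 − e^(−4d/3)) = 0.75 × (1 − e^(-1.396)) = 0.75 × (1 − 0.247585) = 0.564311.
Expected differing sites = pL ≈ 0.564311 × 2929 = 1652.866919 ≈ 1653.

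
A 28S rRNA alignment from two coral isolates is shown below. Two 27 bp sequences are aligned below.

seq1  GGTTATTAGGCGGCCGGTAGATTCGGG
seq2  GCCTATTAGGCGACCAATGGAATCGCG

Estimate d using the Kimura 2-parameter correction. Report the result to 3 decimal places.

Of 27 sites, 5 differences are transitions and 3 are transversions, so P = 5/27 ≈ 0.185185 and Q = 3/27 ≈ 0.111111.
Under the Kimura two-parameter model, d = −½ ln(1 − 2P − Q) − ¼ ln(1 − 2Q).
1 − 2P − Q = 0.518519, giving −½ ln(0.518519) = 0.328389.
1 − 2Q = 0.777778, giving −¼ ln(0.777778) = 0.062829.
d = 0.328389 + 0.062829 = 0.391218.

0.391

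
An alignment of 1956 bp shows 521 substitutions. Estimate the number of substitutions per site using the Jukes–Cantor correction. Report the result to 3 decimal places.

p = 521/1956 ≈ 0.26636.
d = −(3/4) ln(1 − 4p/3) = −0.75 ln(1 − 0.355147) = −0.75 ln(0.644853)
  = −0.75 × (-0.438733) = 0.329050 substitutions/site.

0.329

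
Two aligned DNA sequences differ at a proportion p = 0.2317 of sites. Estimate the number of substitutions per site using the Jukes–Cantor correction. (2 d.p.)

0.28

d = −(3/4) ln(1 − 4p/3) = −0.75 ln(1 − 0.308933) = −0.75 ln(0.691067)
  = −0.75 × (-0.369518) = 0.277139 substitutions/site.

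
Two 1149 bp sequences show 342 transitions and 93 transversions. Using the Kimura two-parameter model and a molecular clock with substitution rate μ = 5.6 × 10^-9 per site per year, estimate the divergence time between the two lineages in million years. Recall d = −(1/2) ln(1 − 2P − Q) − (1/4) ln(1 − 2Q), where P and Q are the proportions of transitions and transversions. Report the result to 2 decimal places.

54.29

P = 342/1149 ≈ 0.29765 and Q = 93/1149 ≈ 0.08094.
Under the Kimura two-parameter model, d = −½ ln(1 − 2P − Q) − ¼ ln(1 − 2Q).
1 − 2P − Q = 0.32376, giving −½ ln(0.32376) = 0.563876.
1 − 2Q = 0.83812, giving −¼ ln(0.83812) = 0.044148.
d = 0.563876 + 0.044148 = 0.608024.
Under a molecular clock d = 2μt, so t = d/(2μ) = 0.608024 / (2 × 5.6 × 10^-9) = 54.29 million years.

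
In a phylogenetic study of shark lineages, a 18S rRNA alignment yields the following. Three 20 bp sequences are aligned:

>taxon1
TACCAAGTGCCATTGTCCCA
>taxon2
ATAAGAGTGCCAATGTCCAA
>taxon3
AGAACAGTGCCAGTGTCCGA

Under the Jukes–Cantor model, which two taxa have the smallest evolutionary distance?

taxon1–taxon2: 7/20 differ, p = 0.350, d = 0.471.
taxon1–taxon3: 7/20 differ, p = 0.350, d = 0.471.
taxon2–taxon3: 4/20 differ, p = 0.200, d = 0.233.
The smallest distance is between taxon2 and taxon3.

taxon2 and taxon3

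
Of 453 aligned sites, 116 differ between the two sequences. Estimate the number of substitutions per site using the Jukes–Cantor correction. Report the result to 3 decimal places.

p = 116/453 ≈ 0.256071.
d = −(3/4) ln(1 − 4p/3) = −0.75 ln(1 − 0.341428) = −0.75 ln(0.658572)
  = −0.75 × (-0.417681) = 0.313261 substitutions/site.

0.313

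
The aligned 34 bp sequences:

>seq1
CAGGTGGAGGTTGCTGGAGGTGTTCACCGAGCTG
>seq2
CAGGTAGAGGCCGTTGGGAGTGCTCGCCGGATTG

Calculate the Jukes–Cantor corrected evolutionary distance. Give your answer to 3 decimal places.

0.423

The sequences differ at 11 of 34 sites, so p = 11/34 ≈ 0.323529.
d = −(3/4) ln(1 − 4p/3) = −0.75 ln(1 − 0.431372) = −0.75 ln(0.568628)
  = −0.75 × (-0.564529) = 0.423397 substitutions/site.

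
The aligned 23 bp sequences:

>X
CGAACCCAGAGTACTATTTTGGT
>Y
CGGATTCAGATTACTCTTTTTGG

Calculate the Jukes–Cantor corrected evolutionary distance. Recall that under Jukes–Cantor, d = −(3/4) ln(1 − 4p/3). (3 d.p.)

The sequences differ at 7 of 23 sites (3, 5, 6, 11, 16, 21, 23), so p = 7/23 ≈ 0.304348.
d = −(3/4) ln(1 − 4p/3) = −0.75 ln(1 − 0.405797) = −0.75 ln(0.594203)
  = −0.75 × (-0.520534) = 0.390401 substitutions/site.

0.390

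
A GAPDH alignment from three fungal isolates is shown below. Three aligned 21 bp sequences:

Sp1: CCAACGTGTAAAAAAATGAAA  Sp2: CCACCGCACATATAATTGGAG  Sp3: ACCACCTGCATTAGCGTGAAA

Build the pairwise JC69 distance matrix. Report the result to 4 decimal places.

Sp1–Sp2: 9/21 sites differ → p ≈ 0.428571, d = −0.75 ln(1 − 0.571428) = 0.635472 ≈ 0.6355.
Sp1–Sp3: 9/21 sites differ → p ≈ 0.428571, d = −0.75 ln(1 − 0.571428) = 0.635472 ≈ 0.6355.
Sp2–Sp3: 13/21 sites differ → p ≈ 0.619048, d = −0.75 ln(1 − 0.825397) = 1.308930 ≈ 1.3089.

d(Sp1,Sp2) = 0.6355, d(Sp1,Sp3) = 0.6355, d(Sp2,Sp3) = 1.3089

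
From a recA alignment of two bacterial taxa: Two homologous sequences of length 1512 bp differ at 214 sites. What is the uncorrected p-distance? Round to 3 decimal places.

0.142

p = 214/1512 = 0.141534… ≈ 0.142 (to 3 d.p.).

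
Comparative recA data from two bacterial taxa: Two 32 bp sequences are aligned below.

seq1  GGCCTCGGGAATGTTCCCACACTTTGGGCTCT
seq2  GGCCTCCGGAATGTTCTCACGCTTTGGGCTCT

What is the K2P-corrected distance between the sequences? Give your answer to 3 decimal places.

0.101

Of 32 sites, 2 differences are transitions and 1 are transversions, so P = 2/32 = 0.0625 and Q = 1/32 = 0.03125.
Under the Kimura two-parameter model, d = −½ ln(1 − 2P − Q) − ¼ ln(1 − 2Q).
1 − 2P − Q = 0.84375, giving −½ ln(0.84375) = 0.084950.
1 − 2Q = 0.9375, giving −¼ ln(0.9375) = 0.016135.
d = 0.084950 + 0.016135 = 0.101085.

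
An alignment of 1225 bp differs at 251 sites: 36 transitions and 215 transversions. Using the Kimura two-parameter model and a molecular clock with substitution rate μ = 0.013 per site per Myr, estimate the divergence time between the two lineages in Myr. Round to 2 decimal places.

P = 36/1225 ≈ 0.029388 and Q = 215/1225 ≈ 0.17551.
Under the Kimura two-parameter model, d = −½ ln(1 − 2P − Q) − ¼ ln(1 − 2Q).
1 − 2P − Q = 0.765714, giving −½ ln(0.765714) = 0.133473.
1 − 2Q = 0.64898, giving −¼ ln(0.64898) = 0.108088.
d = 0.133473 + 0.108088 = 0.241561.
Under a molecular clock d = 2μt, so t = d/(2μ) = 0.241561 / (2 × 0.013) = 9.29 Myr.

9.29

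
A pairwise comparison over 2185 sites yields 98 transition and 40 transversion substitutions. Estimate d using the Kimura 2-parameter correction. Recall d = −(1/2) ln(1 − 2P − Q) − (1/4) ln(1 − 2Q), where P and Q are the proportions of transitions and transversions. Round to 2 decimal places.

P = 98/2185 ≈ 0.044851 and Q = 40/2185 ≈ 0.018307.
Under the Kimura two-parameter model, d = −½ ln(1 − 2P − Q) − ¼ ln(1 − 2Q).
1 − 2P − Q = 0.891991, giving −½ ln(0.891991) = 0.057150.
1 − 2Q = 0.963386, giving −¼ ln(0.963386) = 0.009325.
d = 0.057150 + 0.009325 = 0.066475.

0.07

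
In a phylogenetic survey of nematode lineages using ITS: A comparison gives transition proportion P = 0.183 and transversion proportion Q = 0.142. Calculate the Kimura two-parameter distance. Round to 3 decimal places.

0.438

Under the Kimura two-parameter model, d = −½ ln(1 − 2P − Q) − ¼ ln(1 − 2Q).
1 − 2P − Q = 0.492, giving −½ ln(0.492) = 0.354638.
1 − 2Q = 0.716, giving −¼ ln(0.716) = 0.083519.
d = 0.354638 + 0.083519 = 0.438157.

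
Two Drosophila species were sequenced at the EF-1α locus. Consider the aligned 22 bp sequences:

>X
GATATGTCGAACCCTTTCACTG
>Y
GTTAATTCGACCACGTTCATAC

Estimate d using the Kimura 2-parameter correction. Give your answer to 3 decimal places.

Of 22 sites, 1 differences are transitions and 8 are transversions, so P = 1/22 ≈ 0.045455 and Q = 8/22 ≈ 0.363636.
Under the Kimura two-parameter model, d = −½ ln(1 − 2P − Q) − ¼ ln(1 − 2Q).
1 − 2P − Q = 0.545454, giving −½ ln(0.545454) = 0.303068.
1 − 2Q = 0.272728, giving −¼ ln(0.272728) = 0.324820.
d = 0.303068 + 0.324820 = 0.627888.

0.628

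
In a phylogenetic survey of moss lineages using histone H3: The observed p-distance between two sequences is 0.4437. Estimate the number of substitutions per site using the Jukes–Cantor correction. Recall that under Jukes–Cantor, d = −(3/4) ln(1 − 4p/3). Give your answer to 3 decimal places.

0.672

d = −(3/4) ln(1 − 4p/3) = −0.75 ln(1 − 0.5916) = −0.75 ln(0.4084)
  = −0.75 × (-0.895508) = 0.671631 substitutions/site.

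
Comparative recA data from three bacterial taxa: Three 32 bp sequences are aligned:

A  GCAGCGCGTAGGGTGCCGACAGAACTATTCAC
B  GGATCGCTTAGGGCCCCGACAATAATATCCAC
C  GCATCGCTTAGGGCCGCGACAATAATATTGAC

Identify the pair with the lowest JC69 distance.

B and C

A–B: 9/32 differ, p = 0.281, d = 0.353.
A–C: 9/32 differ, p = 0.281, d = 0.353.
B–C: 4/32 differ, p = 0.125, d = 0.137.
The smallest distance is between B and C.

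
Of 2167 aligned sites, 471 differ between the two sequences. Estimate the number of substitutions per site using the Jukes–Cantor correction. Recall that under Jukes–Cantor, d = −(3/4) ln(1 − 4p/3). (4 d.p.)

p = 471/2167 ≈ 0.217351.
d = −(3/4) ln(1 − 4p/3) = −0.75 ln(1 − 0.289801) = −0.75 ln(0.710199)
  = −0.75 × (-0.342210) = 0.256658 substitutions/site.

0.2567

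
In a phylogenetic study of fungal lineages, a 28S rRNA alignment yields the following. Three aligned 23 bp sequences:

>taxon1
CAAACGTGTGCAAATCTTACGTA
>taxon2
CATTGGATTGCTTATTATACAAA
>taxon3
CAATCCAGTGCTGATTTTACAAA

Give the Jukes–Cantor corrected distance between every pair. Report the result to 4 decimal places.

d(taxon1,taxon2) = 0.7614, d(taxon1,taxon3) = 0.4674, d(taxon2,taxon3) = 0.3206

taxon1–taxon2: 11/23 sites differ → p ≈ 0.478261, d = −0.75 ln(1 − 0.637681) = 0.761423 ≈ 0.7614.
taxon1–taxon3: 8/23 sites differ → p ≈ 0.347826, d = −0.75 ln(1 − 0.463768) = 0.467391 ≈ 0.4674.
taxon2–taxon3: 6/23 sites differ → p ≈ 0.26087, d = −0.75 ln(1 − 0.347827) = 0.320584 ≈ 0.3206.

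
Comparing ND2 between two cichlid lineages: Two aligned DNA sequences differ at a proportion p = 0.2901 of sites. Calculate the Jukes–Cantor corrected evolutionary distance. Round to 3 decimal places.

0.367

d = −(3/4) ln(1 − 4p/3) = −0.75 ln(1 − 0.3868) = −0.75 ln(0.6132)
  = −0.75 × (-0.489064) = 0.366798 substitutions/site.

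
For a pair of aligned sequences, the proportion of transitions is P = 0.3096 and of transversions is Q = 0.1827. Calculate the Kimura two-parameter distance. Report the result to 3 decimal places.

0.923

Under the Kimura two-parameter model, d = −½ ln(1 − 2P − Q) − ¼ ln(1 − 2Q).
1 − 2P − Q = 0.1981, giving −½ ln(0.1981) = 0.809492.
1 − 2Q = 0.6346, giving −¼ ln(0.6346) = 0.113690.
d = 0.809492 + 0.113690 = 0.923182.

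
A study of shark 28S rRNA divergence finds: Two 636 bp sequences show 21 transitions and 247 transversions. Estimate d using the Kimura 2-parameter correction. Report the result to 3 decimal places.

0.678

P = 21/636 ≈ 0.033019 and Q = 247/636 ≈ 0.388365.
Under the Kimura two-parameter model, d = −½ ln(1 − 2P − Q) − ¼ ln(1 − 2Q).
1 − 2P − Q = 0.545597, giving −½ ln(0.545597) = 0.302937.
1 − 2Q = 0.22327, giving −¼ ln(0.22327) = 0.374843.
d = 0.302937 + 0.374843 = 0.677780.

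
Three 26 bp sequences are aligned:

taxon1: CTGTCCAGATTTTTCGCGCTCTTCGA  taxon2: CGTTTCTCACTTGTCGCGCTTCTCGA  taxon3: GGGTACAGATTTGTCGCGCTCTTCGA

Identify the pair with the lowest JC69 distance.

taxon1 and taxon3

taxon1–taxon2: 9/26 differ, p = 0.346, d = 0.464.
taxon1–taxon3: 4/26 differ, p = 0.154, d = 0.172.
taxon2–taxon3: 8/26 differ, p = 0.308, d = 0.396.
The smallest distance is between taxon1 and taxon3.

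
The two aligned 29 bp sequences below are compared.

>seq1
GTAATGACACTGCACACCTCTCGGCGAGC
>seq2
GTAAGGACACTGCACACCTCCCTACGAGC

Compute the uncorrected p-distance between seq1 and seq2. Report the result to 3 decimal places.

The sequences differ at 4 of 29 positions (sites 5, 21, 23, 24).
p = 4/29 = 0.137931… ≈ 0.138 (to 3 d.p.).

0.138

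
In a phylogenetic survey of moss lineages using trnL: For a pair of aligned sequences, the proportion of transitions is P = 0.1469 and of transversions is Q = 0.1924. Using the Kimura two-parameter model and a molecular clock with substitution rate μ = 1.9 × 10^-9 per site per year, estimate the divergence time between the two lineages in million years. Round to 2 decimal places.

Under the Kimura two-parameter model, d = −½ ln(1 − 2P − Q) − ¼ ln(1 − 2Q).
1 − 2P − Q = 0.5138, giving −½ ln(0.5138) = 0.332961.
1 − 2Q = 0.6152, giving −¼ ln(0.6152) = 0.121452.
d = 0.332961 + 0.121452 = 0.454413.
Under a molecular clock d = 2μt, so t = d/(2μ) = 0.454413 / (2 × 1.9 × 10^-9) = 119.58 million years.

119.58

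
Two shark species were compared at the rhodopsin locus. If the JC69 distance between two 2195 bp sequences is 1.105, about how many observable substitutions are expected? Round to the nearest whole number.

1269

Invert JC69: p = (3/4)(1 − e^(−4d/3)) = 0.75 × (1 − e^(-1.473333)) = 0.75 × (1 − 0.229160) = 0.578130.
Expected differing sites = pL ≈ 0.578130 × 2195 = 1268.99535 ≈ 1269.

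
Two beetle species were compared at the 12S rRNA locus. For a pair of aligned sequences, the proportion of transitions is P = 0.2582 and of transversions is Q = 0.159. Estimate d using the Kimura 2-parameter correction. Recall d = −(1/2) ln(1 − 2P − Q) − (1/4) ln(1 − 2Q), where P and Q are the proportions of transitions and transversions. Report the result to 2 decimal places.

0.66

Under the Kimura two-parameter model, d = −½ ln(1 − 2P − Q) − ¼ ln(1 − 2Q).
1 − 2P − Q = 0.3246, giving −½ ln(0.3246) = 0.562581.
1 − 2Q = 0.682, giving −¼ ln(0.682) = 0.095681.
d = 0.562581 + 0.095681 = 0.658262.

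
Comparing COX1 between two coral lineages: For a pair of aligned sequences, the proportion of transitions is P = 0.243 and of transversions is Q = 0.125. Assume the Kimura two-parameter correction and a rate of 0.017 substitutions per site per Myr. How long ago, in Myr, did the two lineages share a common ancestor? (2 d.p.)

16.00

Under the Kimura two-parameter model, d = −½ ln(1 − 2P − Q) − ¼ ln(1 − 2Q).
1 − 2P − Q = 0.389, giving −½ ln(0.389) = 0.472088.
1 − 2Q = 0.75, giving −¼ ln(0.75) = 0.071921.
d = 0.472088 + 0.071921 = 0.544009.
Under a molecular clock d = 2μt, so t = d/(2μ) = 0.544009 / (2 × 0.017) = 16.00 Myr.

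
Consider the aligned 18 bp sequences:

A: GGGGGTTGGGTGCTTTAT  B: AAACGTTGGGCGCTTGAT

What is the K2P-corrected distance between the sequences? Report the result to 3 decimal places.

0.468

Of 18 sites, 4 differences are transitions and 2 are transversions, so P = 4/18 ≈ 0.222222 and Q = 2/18 ≈ 0.111111.
Under the Kimura two-parameter model, d = −½ ln(1 − 2P − Q) − ¼ ln(1 − 2Q).
1 − 2P − Q = 0.444445, giving −½ ln(0.444445) = 0.405464.
1 − 2Q = 0.777778, giving −¼ ln(0.777778) = 0.062829.
d = 0.405464 + 0.062829 = 0.468293.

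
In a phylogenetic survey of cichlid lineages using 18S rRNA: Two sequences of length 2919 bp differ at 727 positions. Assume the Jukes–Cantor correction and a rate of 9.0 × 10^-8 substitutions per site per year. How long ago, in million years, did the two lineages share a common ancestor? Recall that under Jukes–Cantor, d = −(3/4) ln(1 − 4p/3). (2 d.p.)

p = 727/2919 ≈ 0.249058.
d = −(3/4) ln(1 − 4p/3) = −0.75 ln(1 − 0.332077) = −0.75 ln(0.667923)
  = −0.75 × (-0.403582) = 0.302687 substitutions/site.
Under a molecular clock d = 2μt, so t = d/(2μ) = 0.302687 / (2 × 9.0 × 10^-8) = 1.68 million years.

1.68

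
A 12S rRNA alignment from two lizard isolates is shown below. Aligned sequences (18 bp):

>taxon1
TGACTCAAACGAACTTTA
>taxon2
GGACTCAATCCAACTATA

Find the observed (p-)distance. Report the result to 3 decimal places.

0.222

The sequences differ at 4 of 18 positions (sites 1, 9, 11, 16).
p = 4/18 = 0.222222… ≈ 0.222 (to 3 d.p.).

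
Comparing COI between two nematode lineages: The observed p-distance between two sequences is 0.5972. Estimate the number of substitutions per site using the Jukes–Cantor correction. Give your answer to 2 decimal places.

1.19

d = −(3/4) ln(1 − 4p/3) = −0.75 ln(1 − 0.796267) = −0.75 ln(0.203733)
  = −0.75 × (-1.590945) = 1.193209 substitutions/site.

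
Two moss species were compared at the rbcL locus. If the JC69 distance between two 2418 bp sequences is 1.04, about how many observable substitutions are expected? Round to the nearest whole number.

Invert JC69: p = (3/4)(1 − e^(−4d/3)) = 0.75 × (1 − e^(-1.386667)) = 0.75 × (1 − 0.249907) = 0.562570.
Expected differing sites = pL ≈ 0.562570 × 2418 = 1360.29426 ≈ 1360.

1360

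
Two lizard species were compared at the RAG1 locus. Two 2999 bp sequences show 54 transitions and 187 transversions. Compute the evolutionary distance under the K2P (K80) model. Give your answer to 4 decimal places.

P = 54/2999 ≈ 0.018006 and Q = 187/2999 ≈ 0.062354.
Under the Kimura two-parameter model, d = −½ ln(1 − 2P − Q) − ¼ ln(1 − 2Q).
1 − 2P − Q = 0.901634, giving −½ ln(0.901634) = 0.051773.
1 − 2Q = 0.875292, giving −¼ ln(0.875292) = 0.033299.
d = 0.051773 + 0.033299 = 0.085072.

0.0851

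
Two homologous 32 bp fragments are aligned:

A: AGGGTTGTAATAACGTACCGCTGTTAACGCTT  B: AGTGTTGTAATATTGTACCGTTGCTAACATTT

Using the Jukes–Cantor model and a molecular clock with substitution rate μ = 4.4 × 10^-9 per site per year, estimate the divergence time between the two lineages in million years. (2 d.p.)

29.39

The sequences differ at 7 of 32 sites (3, 13, 14, 21, 24, 29, 30), so p = 7/32 = 0.21875.
d = −(3/4) ln(1 − 4p/3) = −0.75 ln(1 − 0.291667) = −0.75 ln(0.708333)
  = −0.75 × (-0.344841) = 0.258631 substitutions/site.
Under a molecular clock d = 2μt, so t = d/(2μ) = 0.258631 / (2 × 4.4 × 10^-9) = 29.39 million years.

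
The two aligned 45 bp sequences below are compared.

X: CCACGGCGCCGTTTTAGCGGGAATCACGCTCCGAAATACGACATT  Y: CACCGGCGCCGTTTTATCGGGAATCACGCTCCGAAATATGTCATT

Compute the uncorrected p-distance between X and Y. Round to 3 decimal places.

0.111

The sequences differ at 5 of 45 positions (sites 2, 3, 17, 39, 41).
p = 5/45 = 0.111111… ≈ 0.111 (to 3 d.p.).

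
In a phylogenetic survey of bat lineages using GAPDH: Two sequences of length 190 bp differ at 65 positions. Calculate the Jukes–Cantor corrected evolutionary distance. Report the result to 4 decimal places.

0.4568

p = 65/190 ≈ 0.342105.
d = −(3/4) ln(1 − 4p/3) = −0.75 ln(1 − 0.45614) = −0.75 ln(0.54386)
  = −0.75 × (-0.609063) = 0.456797 substitutions/site.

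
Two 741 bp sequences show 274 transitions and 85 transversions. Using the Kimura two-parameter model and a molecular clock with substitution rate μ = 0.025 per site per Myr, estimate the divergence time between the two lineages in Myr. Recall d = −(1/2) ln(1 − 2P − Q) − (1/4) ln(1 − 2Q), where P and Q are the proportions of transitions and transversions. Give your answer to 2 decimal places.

20.56

P = 274/741 ≈ 0.369771 and Q = 85/741 ≈ 0.11471.
Under the Kimura two-parameter model, d = −½ ln(1 − 2P − Q) − ¼ ln(1 − 2Q).
1 − 2P − Q = 0.145748, giving −½ ln(0.145748) = 0.962938.
1 − 2Q = 0.77058, giving −¼ ln(0.77058) = 0.065153.
d = 0.962938 + 0.065153 = 1.028091.
Under a molecular clock d = 2μt, so t = d/(2μ) = 1.028091 / (2 × 0.025) = 20.56 Myr.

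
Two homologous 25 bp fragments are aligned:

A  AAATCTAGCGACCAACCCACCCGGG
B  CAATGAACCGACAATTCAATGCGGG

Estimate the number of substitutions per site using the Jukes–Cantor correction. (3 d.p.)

The sequences differ at 10 of 25 sites (1, 5, 6, 8, 13, 15, 16, 18, 20, 21), so p = 10/25 = 0.4.
d = −(3/4) ln(1 − 4p/3) = −0.75 ln(1 − 0.533333) = −0.75 ln(0.466667)
  = −0.75 × (-0.762139) = 0.571604 substitutions/site.

0.572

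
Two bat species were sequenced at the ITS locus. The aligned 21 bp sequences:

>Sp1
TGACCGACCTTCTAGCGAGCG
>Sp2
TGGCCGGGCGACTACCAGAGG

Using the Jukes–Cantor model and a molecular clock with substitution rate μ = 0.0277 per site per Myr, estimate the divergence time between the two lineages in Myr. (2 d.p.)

The sequences differ at 10 of 21 sites (3, 7, 8, 10, 11, 15, 17, 18, 19, 20), so p = 10/21 ≈ 0.47619.
d = −(3/4) ln(1 − 4p/3) = −0.75 ln(1 − 0.63492) = −0.75 ln(0.36508)
  = −0.75 × (-1.007639) = 0.755729 substitutions/site.
Under a molecular clock d = 2μt, so t = d/(2μ) = 0.755729 / (2 × 0.0277) = 13.64 Myr.

13.64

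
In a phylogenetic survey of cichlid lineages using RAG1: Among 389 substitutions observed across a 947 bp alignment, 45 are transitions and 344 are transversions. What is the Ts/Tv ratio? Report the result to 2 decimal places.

R = 45/344 = 0.130813… ≈ 0.13 (to 2 d.p.).

0.13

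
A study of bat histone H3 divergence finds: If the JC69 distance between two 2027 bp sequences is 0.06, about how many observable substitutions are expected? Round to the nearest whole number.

117

Invert JC69: p = (3/4)(1 − e^(−4d/3)) = 0.75 × (1 − e^(-0.08)) = 0.75 × (1 − 0.923116) = 0.057663.
Expected differing sites = pL ≈ 0.057663 × 2027 = 116.882901 ≈ 117.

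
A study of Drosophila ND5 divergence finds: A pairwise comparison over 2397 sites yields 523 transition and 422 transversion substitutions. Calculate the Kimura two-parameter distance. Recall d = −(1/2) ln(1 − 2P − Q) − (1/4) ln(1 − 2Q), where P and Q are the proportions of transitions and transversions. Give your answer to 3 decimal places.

P = 523/2397 ≈ 0.218189 and Q = 422/2397 ≈ 0.176053.
Under the Kimura two-parameter model, d = −½ ln(1 − 2P − Q) − ¼ ln(1 − 2Q).
1 − 2P − Q = 0.387569, giving −½ ln(0.387569) = 0.473931.
1 − 2Q = 0.647894, giving −¼ ln(0.647894) = 0.108507.
d = 0.473931 + 0.108507 = 0.582438.

0.582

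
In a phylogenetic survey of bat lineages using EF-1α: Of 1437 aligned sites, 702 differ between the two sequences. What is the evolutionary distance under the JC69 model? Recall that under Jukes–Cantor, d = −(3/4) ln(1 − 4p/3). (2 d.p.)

p = 702/1437 ≈ 0.488518.
d = −(3/4) ln(1 − 4p/3) = −0.75 ln(1 − 0.651357) = −0.75 ln(0.348643)
  = −0.75 × (-1.053707) = 0.790280 substitutions/site.

0.79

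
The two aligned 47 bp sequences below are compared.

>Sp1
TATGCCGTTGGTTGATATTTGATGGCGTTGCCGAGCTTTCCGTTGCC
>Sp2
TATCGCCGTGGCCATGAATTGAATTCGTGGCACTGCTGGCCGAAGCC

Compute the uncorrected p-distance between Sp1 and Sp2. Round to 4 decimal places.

0.4468

The sequences differ at 21 of 47 positions.
p = 21/47 = 0.446808… ≈ 0.4468 (to 4 d.p.).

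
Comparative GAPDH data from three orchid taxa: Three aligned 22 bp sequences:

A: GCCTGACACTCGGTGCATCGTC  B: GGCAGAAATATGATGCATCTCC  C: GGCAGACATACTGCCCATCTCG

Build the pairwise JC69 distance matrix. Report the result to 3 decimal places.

A–B: 9/22 sites differ → p ≈ 0.409091, d = −0.75 ln(1 − 0.545455) = 0.591344 ≈ 0.591.
A–C: 10/22 sites differ → p ≈ 0.454545, d = −0.75 ln(1 − 0.60606) = 0.698667 ≈ 0.699.
B–C: 7/22 sites differ → p ≈ 0.318182, d = −0.75 ln(1 − 0.424243) = 0.414052 ≈ 0.414.

d(A,B) = 0.591, d(A,C) = 0.699, d(B,C) = 0.414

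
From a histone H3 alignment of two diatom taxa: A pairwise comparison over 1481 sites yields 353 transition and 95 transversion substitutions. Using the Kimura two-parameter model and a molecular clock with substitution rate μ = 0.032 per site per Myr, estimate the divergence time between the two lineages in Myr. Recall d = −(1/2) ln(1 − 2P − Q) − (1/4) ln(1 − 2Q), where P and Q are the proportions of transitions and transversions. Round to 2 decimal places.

P = 353/1481 ≈ 0.238352 and Q = 95/1481 ≈ 0.064146.
Under the Kimura two-parameter model, d = −½ ln(1 − 2P − Q) − ¼ ln(1 − 2Q).
1 − 2P − Q = 0.45915, giving −½ ln(0.45915) = 0.389189.
1 − 2Q = 0.871708, giving −¼ ln(0.871708) = 0.034325.
d = 0.389189 + 0.034325 = 0.423514.
Under a molecular clock d = 2μt, so t = d/(2μ) = 0.423514 / (2 × 0.032) = 6.62 Myr.

6.62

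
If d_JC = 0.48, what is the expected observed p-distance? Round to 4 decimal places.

p = (3/4)(1 − e^(−4d/3)) = 0.75 × (1 − e^(-0.64)) = 0.75 × (1 − 0.527292) = 0.354531.

0.3545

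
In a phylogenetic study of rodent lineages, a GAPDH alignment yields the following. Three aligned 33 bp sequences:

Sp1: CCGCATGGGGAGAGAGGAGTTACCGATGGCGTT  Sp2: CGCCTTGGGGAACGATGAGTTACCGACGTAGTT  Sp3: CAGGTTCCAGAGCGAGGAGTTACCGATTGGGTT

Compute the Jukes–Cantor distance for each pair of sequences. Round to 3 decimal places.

Sp1–Sp2: 9/33 sites differ → p ≈ 0.272727, d = −0.75 ln(1 − 0.363636) = 0.338988 ≈ 0.339.
Sp1–Sp3: 9/33 sites differ → p ≈ 0.272727, d = −0.75 ln(1 − 0.363636) = 0.338988 ≈ 0.339.
Sp2–Sp3: 12/33 sites differ → p ≈ 0.363636, d = −0.75 ln(1 − 0.484848) = 0.497470 ≈ 0.497.

d(Sp1,Sp2) = 0.339, d(Sp1,Sp3) = 0.339, d(Sp2,Sp3) = 0.497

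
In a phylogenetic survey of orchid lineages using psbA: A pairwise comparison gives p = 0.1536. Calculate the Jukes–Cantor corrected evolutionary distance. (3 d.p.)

d = −(3/4) ln(1 − 4p/3) = −0.75 ln(1 − 0.2048) = −0.75 ln(0.7952)
  = −0.75 × (-0.229162) = 0.171872 substitutions/site.

0.172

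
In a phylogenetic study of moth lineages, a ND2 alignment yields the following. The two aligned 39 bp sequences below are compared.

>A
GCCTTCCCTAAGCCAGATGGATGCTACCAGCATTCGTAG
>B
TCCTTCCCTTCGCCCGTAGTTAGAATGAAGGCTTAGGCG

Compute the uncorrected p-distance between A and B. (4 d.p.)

0.4872

The sequences differ at 19 of 39 positions.
p = 19/39 = 0.487179… ≈ 0.4872 (to 4 d.p.).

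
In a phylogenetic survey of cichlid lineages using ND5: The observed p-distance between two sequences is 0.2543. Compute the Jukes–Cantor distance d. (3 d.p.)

d = −(3/4) ln(1 − 4p/3) = −0.75 ln(1 − 0.339067) = −0.75 ln(0.660933)
  = −0.75 × (-0.414103) = 0.310577 substitutions/site.

0.311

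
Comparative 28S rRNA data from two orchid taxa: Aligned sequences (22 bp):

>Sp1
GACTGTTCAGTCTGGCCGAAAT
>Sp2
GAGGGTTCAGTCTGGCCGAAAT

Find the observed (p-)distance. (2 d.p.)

The sequences differ at 2 of 22 positions (sites 3, 4).
p = 2/22 = 0.090909… ≈ 0.09 (to 2 d.p.).

0.09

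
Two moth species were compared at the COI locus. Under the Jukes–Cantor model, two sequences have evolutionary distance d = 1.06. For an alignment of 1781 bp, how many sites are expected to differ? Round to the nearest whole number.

Invert JC69: p = (3/4)(1 − e^(−4d/3)) = 0.75 × (1 − e^(-1.413333)) = 0.75 × (1 − 0.243331) = 0.567502.
Expected differing sites = pL ≈ 0.567502 × 1781 = 1010.721062 ≈ 1011.

1011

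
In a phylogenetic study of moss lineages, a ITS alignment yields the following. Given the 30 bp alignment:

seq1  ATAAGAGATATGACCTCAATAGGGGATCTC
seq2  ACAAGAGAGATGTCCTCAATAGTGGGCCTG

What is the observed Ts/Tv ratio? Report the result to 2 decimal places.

Transitions are A↔G and C↔T; transversions are all other mismatches.
Transitions: 3. Transversions: 4.
R = 3/4 = 0.75.

0.75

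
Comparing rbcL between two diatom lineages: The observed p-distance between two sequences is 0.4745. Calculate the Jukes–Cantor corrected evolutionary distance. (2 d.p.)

0.75

d = −(3/4) ln(1 − 4p/3) = −0.75 ln(1 − 0.632667) = −0.75 ln(0.367333)
  = −0.75 × (-1.001486) = 0.751115 substitutions/site.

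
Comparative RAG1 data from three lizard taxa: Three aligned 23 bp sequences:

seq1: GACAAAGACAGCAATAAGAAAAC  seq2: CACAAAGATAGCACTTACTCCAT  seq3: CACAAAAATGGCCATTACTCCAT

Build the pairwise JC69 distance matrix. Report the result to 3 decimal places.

d(seq1,seq2) = 0.553, d(seq1,seq3) = 0.761, d(seq2,seq3) = 0.198

seq1–seq2: 9/23 sites differ → p ≈ 0.391304, d = −0.75 ln(1 − 0.521739) = 0.553199 ≈ 0.553.
seq1–seq3: 11/23 sites differ → p ≈ 0.478261, d = −0.75 ln(1 − 0.637681) = 0.761423 ≈ 0.761.
seq2–seq3: 4/23 sites differ → p ≈ 0.173913, d = −0.75 ln(1 − 0.231884) = 0.197861 ≈ 0.198.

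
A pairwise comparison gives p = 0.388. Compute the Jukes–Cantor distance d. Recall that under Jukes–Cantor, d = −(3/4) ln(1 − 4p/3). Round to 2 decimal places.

d = −(3/4) ln(1 − 4p/3) = −0.75 ln(1 − 0.517333) = −0.75 ln(0.482667)
  = −0.75 × (-0.728428) = 0.546321 substitutions/site.

0.55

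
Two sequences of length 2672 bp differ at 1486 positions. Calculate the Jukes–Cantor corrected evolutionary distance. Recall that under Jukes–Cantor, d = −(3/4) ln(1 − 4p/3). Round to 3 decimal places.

p = 1486/2672 ≈ 0.556138.
d = −(3/4) ln(1 − 4p/3) = −0.75 ln(1 − 0.741517) = −0.75 ln(0.258483)
  = −0.75 × (-1.352925) = 1.014694 substitutions/site.

1.015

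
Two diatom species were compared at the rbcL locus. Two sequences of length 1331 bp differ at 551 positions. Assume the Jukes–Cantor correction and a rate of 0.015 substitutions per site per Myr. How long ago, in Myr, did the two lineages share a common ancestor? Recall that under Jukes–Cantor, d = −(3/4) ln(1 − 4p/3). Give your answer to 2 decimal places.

p = 551/1331 ≈ 0.413974.
d = −(3/4) ln(1 − 4p/3) = −0.75 ln(1 − 0.551965) = −0.75 ln(0.448035)
  = −0.75 × (-0.802884) = 0.602163 substitutions/site.
Under a molecular clock d = 2μt, so t = d/(2μ) = 0.602163 / (2 × 0.015) = 20.07 Myr.

20.07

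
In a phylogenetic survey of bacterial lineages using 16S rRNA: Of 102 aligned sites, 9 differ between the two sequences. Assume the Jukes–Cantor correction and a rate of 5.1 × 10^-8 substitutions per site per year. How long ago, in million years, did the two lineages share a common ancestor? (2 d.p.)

p = 9/102 ≈ 0.088235.
d = −(3/4) ln(1 − 4p/3) = −0.75 ln(1 − 0.117647) = −0.75 ln(0.882353)
  = −0.75 × (-0.125163) = 0.093872 substitutions/site.
Under a molecular clock d = 2μt, so t = d/(2μ) = 0.093872 / (2 × 5.1 × 10^-8) = 0.92 million years.

0.92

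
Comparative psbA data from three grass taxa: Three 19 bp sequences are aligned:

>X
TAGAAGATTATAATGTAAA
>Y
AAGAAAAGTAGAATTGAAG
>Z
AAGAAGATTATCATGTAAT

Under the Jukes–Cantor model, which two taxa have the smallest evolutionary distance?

X–Y: 7/19 differ, p = 0.368, d = 0.507.
X–Z: 3/19 differ, p = 0.158, d = 0.177.
Y–Z: 7/19 differ, p = 0.368, d = 0.507.
The smallest distance is between X and Z.

X and Z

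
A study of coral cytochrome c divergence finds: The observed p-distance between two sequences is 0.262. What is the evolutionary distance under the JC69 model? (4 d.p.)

d = −(3/4) ln(1 − 4p/3) = −0.75 ln(1 − 0.349333) = −0.75 ln(0.650667)
  = −0.75 × (-0.429757) = 0.322318 substitutions/site.

0.3223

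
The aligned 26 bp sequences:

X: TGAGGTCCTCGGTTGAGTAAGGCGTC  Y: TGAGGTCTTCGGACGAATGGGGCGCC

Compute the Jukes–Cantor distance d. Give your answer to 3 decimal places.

The sequences differ at 7 of 26 sites (8, 13, 14, 17, 19, 20, 25), so p = 7/26 ≈ 0.269231.
d = −(3/4) ln(1 − 4p/3) = −0.75 ln(1 − 0.358975) = −0.75 ln(0.641025)
  = −0.75 × (-0.444687) = 0.333515 substitutions/site.

0.334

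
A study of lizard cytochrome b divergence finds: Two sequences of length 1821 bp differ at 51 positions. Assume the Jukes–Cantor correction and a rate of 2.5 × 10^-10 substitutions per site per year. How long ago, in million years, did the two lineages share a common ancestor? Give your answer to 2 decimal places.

p = 51/1821 ≈ 0.028007.
d = −(3/4) ln(1 − 4p/3) = −0.75 ln(1 − 0.037343) = −0.75 ln(0.962657)
  = −0.75 × (-0.038058) = 0.028544 substitutions/site.
Under a molecular clock d = 2μt, so t = d/(2μ) = 0.028544 / (2 × 2.5 × 10^-10) = 57.09 million years.

57.09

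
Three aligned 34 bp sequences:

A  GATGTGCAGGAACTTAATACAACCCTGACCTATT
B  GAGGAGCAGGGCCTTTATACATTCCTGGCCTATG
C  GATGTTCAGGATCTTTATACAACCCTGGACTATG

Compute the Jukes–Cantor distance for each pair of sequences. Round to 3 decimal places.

A–B: 9/34 sites differ → p ≈ 0.264706, d = −0.75 ln(1 − 0.352941) = 0.326488 ≈ 0.326.
A–C: 6/34 sites differ → p ≈ 0.176471, d = −0.75 ln(1 − 0.235295) = 0.201199 ≈ 0.201.
B–C: 8/34 sites differ → p ≈ 0.235294, d = −0.75 ln(1 − 0.313725) = 0.282358 ≈ 0.282.

d(A,B) = 0.326, d(A,C) = 0.201, d(B,C) = 0.282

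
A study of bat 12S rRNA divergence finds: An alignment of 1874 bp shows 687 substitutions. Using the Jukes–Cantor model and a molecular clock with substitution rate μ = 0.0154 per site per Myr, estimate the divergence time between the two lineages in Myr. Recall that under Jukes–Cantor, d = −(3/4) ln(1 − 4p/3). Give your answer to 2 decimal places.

16.34

p = 687/1874 ≈ 0.366596.
d = −(3/4) ln(1 − 4p/3) = −0.75 ln(1 − 0.488795) = −0.75 ln(0.511205)
  = −0.75 × (-0.670985) = 0.503239 substitutions/site.
Under a molecular clock d = 2μt, so t = d/(2μ) = 0.503239 / (2 × 0.0154) = 16.34 Myr.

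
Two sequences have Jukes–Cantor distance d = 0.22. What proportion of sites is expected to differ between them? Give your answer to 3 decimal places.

p = (3/4)(1 − e^(−4d/3)) = 0.75 × (1 − e^(-0.293333)) = 0.75 × (1 − 0.745774) = 0.190670.

0.191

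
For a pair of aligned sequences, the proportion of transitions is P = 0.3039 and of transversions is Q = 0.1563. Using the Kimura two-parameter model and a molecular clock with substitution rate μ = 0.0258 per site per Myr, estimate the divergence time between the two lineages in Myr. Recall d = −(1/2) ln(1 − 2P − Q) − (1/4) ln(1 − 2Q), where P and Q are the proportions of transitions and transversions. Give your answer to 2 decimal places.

Under the Kimura two-parameter model, d = −½ ln(1 − 2P − Q) − ¼ ln(1 − 2Q).
1 − 2P − Q = 0.2359, giving −½ ln(0.2359) = 0.722174.
1 − 2Q = 0.6874, giving −¼ ln(0.6874) = 0.093710.
d = 0.722174 + 0.093710 = 0.815884.
Under a molecular clock d = 2μt, so t = d/(2μ) = 0.815884 / (2 × 0.0258) = 15.81 Myr.

15.81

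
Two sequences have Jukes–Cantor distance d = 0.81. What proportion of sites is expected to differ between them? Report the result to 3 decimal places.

0.495

p = (3/4)(1 − e^(−4d/3)) = 0.75 × (1 − e^(-1.08)) = 0.75 × (1 − 0.339596) = 0.495303.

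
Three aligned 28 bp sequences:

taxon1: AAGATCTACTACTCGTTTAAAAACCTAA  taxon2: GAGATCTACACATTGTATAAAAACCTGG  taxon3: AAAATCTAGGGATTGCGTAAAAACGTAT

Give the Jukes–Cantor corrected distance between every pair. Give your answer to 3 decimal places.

d(taxon1,taxon2) = 0.360, d(taxon1,taxon3) = 0.485, d(taxon2,taxon3) = 0.485

taxon1–taxon2: 8/28 sites differ → p ≈ 0.285714, d = −0.75 ln(1 − 0.380952) = 0.359679 ≈ 0.360.
taxon1–taxon3: 10/28 sites differ → p ≈ 0.357143, d = −0.75 ln(1 − 0.476191) = 0.484971 ≈ 0.485.
taxon2–taxon3: 10/28 sites differ → p ≈ 0.357143, d = −0.75 ln(1 − 0.476191) = 0.484971 ≈ 0.485.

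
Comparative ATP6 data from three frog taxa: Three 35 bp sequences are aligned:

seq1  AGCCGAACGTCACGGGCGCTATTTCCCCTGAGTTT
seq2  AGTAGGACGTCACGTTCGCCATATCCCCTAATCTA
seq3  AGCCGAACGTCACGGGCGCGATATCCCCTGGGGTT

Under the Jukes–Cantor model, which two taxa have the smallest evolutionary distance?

seq1–seq2: 11/35 differ, p = 0.314, d = 0.407.
seq1–seq3: 4/35 differ, p = 0.114, d = 0.124.
seq2–seq3: 11/35 differ, p = 0.314, d = 0.407.
The smallest distance is between seq1 and seq3.

seq1 and seq3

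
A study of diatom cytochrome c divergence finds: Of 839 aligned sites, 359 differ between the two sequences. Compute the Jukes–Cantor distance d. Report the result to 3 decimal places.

p = 359/839 ≈ 0.42789.
d = −(3/4) ln(1 − 4p/3) = −0.75 ln(1 − 0.57052) = −0.75 ln(0.42948)
  = −0.75 × (-0.845180) = 0.633885 substitutions/site.

0.634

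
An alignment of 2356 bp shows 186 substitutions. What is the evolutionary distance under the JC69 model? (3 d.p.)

0.083

p = 186/2356 ≈ 0.078947.
d = −(3/4) ln(1 − 4p/3) = −0.75 ln(1 − 0.105263) = −0.75 ln(0.894737)
  = −0.75 × (-0.111225) = 0.083419 substitutions/site.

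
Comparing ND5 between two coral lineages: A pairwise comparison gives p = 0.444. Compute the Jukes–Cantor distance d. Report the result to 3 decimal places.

0.672

d = −(3/4) ln(1 − 4p/3) = −0.75 ln(1 − 0.592) = −0.75 ln(0.408)
  = −0.75 × (-0.896488) = 0.672366 substitutions/site.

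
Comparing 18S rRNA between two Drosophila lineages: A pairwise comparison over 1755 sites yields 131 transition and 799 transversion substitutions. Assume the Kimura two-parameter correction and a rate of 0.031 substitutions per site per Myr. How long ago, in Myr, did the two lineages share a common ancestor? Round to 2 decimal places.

P = 131/1755 ≈ 0.074644 and Q = 799/1755 ≈ 0.455271.
Under the Kimura two-parameter model, d = −½ ln(1 − 2P − Q) − ¼ ln(1 − 2Q).
1 − 2P − Q = 0.395441, giving −½ ln(0.395441) = 0.463877.
1 − 2Q = 0.089458, giving −¼ ln(0.089458) = 0.603497.
d = 0.463877 + 0.603497 = 1.067374.
Under a molecular clock d = 2μt, so t = d/(2μ) = 1.067374 / (2 × 0.031) = 17.22 Myr.

17.22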